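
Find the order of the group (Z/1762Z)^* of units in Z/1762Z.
|(Z/1762Z)^*| = 880

(Z/1762Z)^* consists of the classes a with gcd(a, 1762) = 1, so its order is φ(1762). φ is multiplicative, with φ(p^e) = p^e − p^(e−1). Factorise 1762 = 2 · 881. Then
  φ(1762) = (2 − 1) · (881 − 1) = 1 · 880 = 880.
Thus |(Z/1762Z)^*| = 880.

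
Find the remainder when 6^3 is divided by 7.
6

Use repeated squaring. Binary(3) = 11. Walk through the bits of the exponent 3 left-to-right: at each bit after the leading one, square the running value, then multiply by 6 if the bit is 1 (always reducing mod 7):
  bit 1 = 1 (leading): start with 6.
  bit 2 = 1: square 6^2 = 36 ≡ 1; bit is 1, so multiply 1·6 = 6 (mod 7).
Final value: 6^3 ≡ 6 (mod 7).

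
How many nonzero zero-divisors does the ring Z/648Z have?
Z/648Z has 431 nonzero zero-divisors

In Z/648Z each nonzero element is either a unit (gcd with 648 is 1) or a zero-divisor (gcd > 1). The number of units is φ(648): factorise 648 = 2^3 · 3^4, so φ(648) = (2^3 − 2^2) · (3^4 − 3^3) = 4 · 54 = 216. The nonzero elements number 648 − 1 = 647. Hence the nonzero zero-divisors number 647 − 216 = 431.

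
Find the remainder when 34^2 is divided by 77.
Use repeated squaring. Binary(2) = 10. Walk through the bits of the exponent 2 left-to-right: at each bit after the leading one, square the running value, then multiply by 34 if the bit is 1 (always reducing mod 77):
  bit 1 = 1 (leading): start with 34.
  bit 2 = 0: square 34^2 = 1156 ≡ 1 (mod 77).
Final value: 34^2 ≡ 1 (mod 77).

Final answer: 1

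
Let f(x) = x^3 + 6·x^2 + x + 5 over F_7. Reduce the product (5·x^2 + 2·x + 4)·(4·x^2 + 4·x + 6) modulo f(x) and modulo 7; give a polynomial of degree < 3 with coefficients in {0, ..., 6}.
a · b ≡ 5·x^2 + 6·x + 1 (mod f(x))

Multiply as integer polynomials: a · b = 20·x^4 + 28·x^3 + 54·x^2 + 28·x + 24. Reducing coefficients mod 7: a · b ≡ 6·x^4 + 5·x^2 + 3. Now divide by f(x) = x^3 + 6·x^2 + x + 5 in F_7[x], eliminating the leading term at each step:
  leading term 6·x^4: subtract (6·x)·f(x) = 6·x^4 + x^3 + 6·x^2 + 2·x, leaving 6·x^3 + 6·x^2 + 5·x + 3 (coefficients mod 7)
  leading term 6·x^3: subtract (6)·f(x) = 6·x^3 + x^2 + 6·x + 2, leaving 5·x^2 + 6·x + 1 (coefficients mod 7)
The degree is now < 3, so this is the remainder. Hence a · b ≡ 5·x^2 + 6·x + 1 in F_7[x]/(f).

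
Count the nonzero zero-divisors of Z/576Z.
Z/576Z has 383 nonzero zero-divisors

In Z/576Z each nonzero element is either a unit (gcd with 576 is 1) or a zero-divisor (gcd > 1). The number of units is φ(576): factorise 576 = 2^6 · 3^2, so φ(576) = (2^6 − 2^5) · (3^2 − 3^1) = 32 · 6 = 192. The nonzero elements number 576 − 1 = 575. Hence the nonzero zero-divisors number 575 − 192 = 383.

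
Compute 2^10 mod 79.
76

Use repeated squaring. Binary(10) = 1010. Walk through the bits of the exponent 10 left-to-right: at each bit after the leading one, square the running value, then multiply by 2 if the bit is 1 (always reducing mod 79):
  bit 1 = 1 (leading): start with 2.
  bit 2 = 0: square 2^2 = 4 (mod 79).
  bit 3 = 1: square 4^2 = 16; bit is 1, so multiply 16·2 = 32 (mod 79).
  bit 4 = 0: square 32^2 = 1024 ≡ 76 (mod 79).
Final value: 2^10 ≡ 76 (mod 79).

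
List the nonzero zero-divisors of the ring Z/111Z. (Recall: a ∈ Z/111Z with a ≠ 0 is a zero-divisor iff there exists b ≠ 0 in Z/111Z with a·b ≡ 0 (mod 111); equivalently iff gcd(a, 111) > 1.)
An element a ∈ Z/111Z (with a ≠ 0) is a zero-divisor iff gcd(a, 111) > 1 (because a is a unit precisely when gcd(a, n) = 1, and in Z/nZ every nonzero, non-unit element is a zero-divisor). Scan a = 1, ..., 110 and keep those with gcd(a, 111) > 1:
  gcd(3, 111) = 3, gcd(6, 111) = 3, gcd(9, 111) = 3, gcd(12, 111) = 3, gcd(15, 111) = 3, gcd(18, 111) = 3, gcd(21, 111) = 3, gcd(24, 111) = 3, gcd(27, 111) = 3, gcd(30, 111) = 3, gcd(33, 111) = 3, gcd(36, 111) = 3, gcd(37, 111) = 37, gcd(39, 111) = 3, gcd(42, 111) = 3, gcd(45, 111) = 3, gcd(48, 111) = 3, gcd(51, 111) = 3, gcd(54, 111) = 3, gcd(57, 111) = 3, gcd(60, 111) = 3, gcd(63, 111) = 3, gcd(66, 111) = 3, gcd(69, 111) = 3, gcd(72, 111) = 3, gcd(74, 111) = 37, gcd(75, 111) = 3, gcd(78, 111) = 3, gcd(81, 111) = 3, gcd(84, 111) = 3, gcd(87, 111) = 3, gcd(90, 111) = 3, gcd(93, 111) = 3, gcd(96, 111) = 3, gcd(99, 111) = 3, gcd(102, 111) = 3, gcd(105, 111) = 3, gcd(108, 111) = 3.
All other a ∈ {1, ..., 110} have gcd(a, 111) = 1 and are units. So the nonzero zero-divisors are exactly the 38 values of a appearing in this scan.

Final answer: nonzero zero-divisors of Z/111Z = {3, 6, 9, 12, 15, 18, 21, 24, 27, 30, 33, 36, 37, 39, 42, 45, 48, 51, 54, 57, 60, 63, 66, 69, 72, 74, 75, 78, 81, 84, 87, 90, 93, 96, 99, 102, 105, 108}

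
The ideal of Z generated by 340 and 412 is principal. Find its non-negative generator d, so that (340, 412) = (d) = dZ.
(340, 412) = (4); d = 4

In the PID Z, (a, b) is generated by gcd(a, b). Compute gcd(412, 340) with the extended Euclidean algorithm, tracking rows (r, s, t) with s·412 + t·340 = r:
  row A: (412, 1, 0)   [1·412 + 0·340 = 412]
  row B: (340, 0, 1)   [0·412 + 1·340 = 340]
  412 = 1·340 + 72   → row C = row A − 1·row B = (72, 1, −1)   [check: 1·412 − 1·340 = 72]
  340 = 4·72 + 52   → row D = row B − 4·row C = (52, −4, 5)   [check: −4·412 + 5·340 = 52]
  72 = 1·52 + 20   → row E = row C − 1·row D = (20, 5, −6)   [check: 5·412 − 6·340 = 20]
  52 = 2·20 + 12   → row F = row D − 2·row E = (12, −14, 17)   [check: −14·412 + 17·340 = 12]
  20 = 1·12 + 8   → row G = row E − 1·row F = (8, 19, −23)   [check: 19·412 − 23·340 = 8]
  12 = 1·8 + 4   → row H = row F − 1·row G = (4, −33, 40)   [check: −33·412 + 40·340 = 4]
  8 = 2·4 + 0   → remainder 0, stop. gcd = 4 (last nonzero row H).
So gcd(340, 412) = 4, with Bézout identity −33·412 + 40·340 = 4. Containment (⊇): the Bézout identity exhibits 4 as an element of (340, 412), giving (4) ⊆ (340, 412). Containment (⊆): since 4 | 340 and 4 | 412 (340 = 4·85, 412 = 4·103), every Z-linear combination of 340 and 412 is divisible by 4, so (340, 412) ⊆ (4). Therefore (340, 412) = (4), d = 4.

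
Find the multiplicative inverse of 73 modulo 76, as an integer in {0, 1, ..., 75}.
73^(−1) ≡ 25 (mod 76)

Apply the extended Euclidean algorithm to (76, 73), tracking rows (r, s, t) with s·76 + t·73 = r. Each division r_prev = q·r_cur + r_new produces the new row as (previous row) − q·(current row):
  row A: (76, 1, 0)   [1·76 + 0·73 = 76]
  row B: (73, 0, 1)   [0·76 + 1·73 = 73]
  76 = 1·73 + 3   → row C = row A − 1·row B = (3, 1, −1)   [check: 1·76 − 1·73 = 3]
  73 = 24·3 + 1   → row D = row B − 24·row C = (1, −24, 25)   [check: −24·76 + 25·73 = 1]
  3 = 3·1 + 0   → remainder 0, stop. gcd = 1 (last nonzero row D).
The gcd is 1, so 73 is invertible mod 76. The last nonzero row gives −24·76 + 25·73 = 1, so t = 25. So 73^(−1) ≡ 25 (mod 76). Verify: 73 · 25 = 1825 ≡ 1 (mod 76). ✓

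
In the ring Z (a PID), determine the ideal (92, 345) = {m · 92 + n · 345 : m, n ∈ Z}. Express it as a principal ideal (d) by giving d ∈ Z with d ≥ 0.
In the PID Z, (a, b) is generated by gcd(a, b). Compute gcd(345, 92) with the extended Euclidean algorithm, tracking rows (r, s, t) with s·345 + t·92 = r:
  row A: (345, 1, 0)   [1·345 + 0·92 = 345]
  row B: (92, 0, 1)   [0·345 + 1·92 = 92]
  345 = 3·92 + 69   → row C = row A − 3·row B = (69, 1, −3)   [check: 1·345 − 3·92 = 69]
  92 = 1·69 + 23   → row D = row B − 1·row C = (23, −1, 4)   [check: −1·345 + 4·92 = 23]
  69 = 3·23 + 0   → remainder 0, stop. gcd = 23 (last nonzero row D).
So gcd(92, 345) = 23, with Bézout identity −1·345 + 4·92 = 23. Containment (⊇): the Bézout identity exhibits 23 as an element of (92, 345), giving (23) ⊆ (92, 345). Containment (⊆): since 23 | 92 and 23 | 345 (92 = 23·4, 345 = 23·15), every Z-linear combination of 92 and 345 is divisible by 23, so (92, 345) ⊆ (23). Therefore (92, 345) = (23), d = 23.

Final answer: (92, 345) = (23); d = 23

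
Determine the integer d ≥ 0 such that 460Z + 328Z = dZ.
(460, 328) = (4); d = 4

In the PID Z, (a, b) is generated by gcd(a, b). Compute gcd(460, 328) with the extended Euclidean algorithm, tracking rows (r, s, t) with s·460 + t·328 = r:
  row A: (460, 1, 0)   [1·460 + 0·328 = 460]
  row B: (328, 0, 1)   [0·460 + 1·328 = 328]
  460 = 1·328 + 132   → row C = row A − 1·row B = (132, 1, −1)   [check: 1·460 − 1·328 = 132]
  328 = 2·132 + 64   → row D = row B − 2·row C = (64, −2, 3)   [check: −2·460 + 3·328 = 64]
  132 = 2·64 + 4   → row E = row C − 2·row D = (4, 5, −7)   [check: 5·460 − 7·328 = 4]
  64 = 16·4 + 0   → remainder 0, stop. gcd = 4 (last nonzero row E).
So gcd(460, 328) = 4, with Bézout identity 5·460 − 7·328 = 4. Containment (⊇): the Bézout identity exhibits 4 as an element of (460, 328), giving (4) ⊆ (460, 328). Containment (⊆): since 4 | 460 and 4 | 328 (460 = 4·115, 328 = 4·82), every Z-linear combination of 460 and 328 is divisible by 4, so (460, 328) ⊆ (4). Therefore (460, 328) = (4), d = 4.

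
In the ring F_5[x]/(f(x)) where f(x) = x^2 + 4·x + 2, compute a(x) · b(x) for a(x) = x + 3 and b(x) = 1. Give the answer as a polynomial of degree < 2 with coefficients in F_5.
a · b ≡ x + 3 (mod f(x))

Multiply as integer polynomials: a · b = x + 3. Reducing coefficients mod 5: a · b ≡ x + 3. This already has degree < 2, so no reduction by f is needed. Hence a · b ≡ x + 3 in F_5[x]/(f).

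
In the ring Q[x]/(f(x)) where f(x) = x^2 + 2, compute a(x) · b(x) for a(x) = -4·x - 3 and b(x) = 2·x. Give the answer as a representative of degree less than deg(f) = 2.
First multiply in Q[x] without reducing: a · b = -8·x^2 - 6·x. Now divide by f(x) = x^2 + 2, eliminating the leading term at each step:
  leading term -8·x^2: subtract (-8)·f(x) = -8·x^2 - 16, leaving 16 - 6·x
The degree is now < 2, so this is the remainder. Hence a · b ≡ 16 - 6·x in Q[x]/(f).

Final answer: a · b ≡ 16 - 6·x (mod f(x))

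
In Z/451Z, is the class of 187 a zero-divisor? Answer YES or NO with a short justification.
gcd(187, 451) = 11 > 1, so 187 is not a unit in Z/451Z. In Z/nZ every nonzero non-unit is a zero-divisor: explicitly, take b = 451/gcd = 41 ≠ 0 (mod 451); then 187·41 = 7667 = 17·451, i.e. 187·41 ≡ 0 (mod 451). So 187 is a zero-divisor.

Final answer: YES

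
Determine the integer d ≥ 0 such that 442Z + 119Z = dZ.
(442, 119) = (17); d = 17

In the PID Z, (a, b) is generated by gcd(a, b). Compute gcd(442, 119) with the extended Euclidean algorithm, tracking rows (r, s, t) with s·442 + t·119 = r:
  row A: (442, 1, 0)   [1·442 + 0·119 = 442]
  row B: (119, 0, 1)   [0·442 + 1·119 = 119]
  442 = 3·119 + 85   → row C = row A − 3·row B = (85, 1, −3)   [check: 1·442 − 3·119 = 85]
  119 = 1·85 + 34   → row D = row B − 1·row C = (34, −1, 4)   [check: −1·442 + 4·119 = 34]
  85 = 2·34 + 17   → row E = row C − 2·row D = (17, 3, −11)   [check: 3·442 − 11·119 = 17]
  34 = 2·17 + 0   → remainder 0, stop. gcd = 17 (last nonzero row E).
So gcd(442, 119) = 17, with Bézout identity 3·442 − 11·119 = 17. Containment (⊇): the Bézout identity exhibits 17 as an element of (442, 119), giving (17) ⊆ (442, 119). Containment (⊆): since 17 | 442 and 17 | 119 (442 = 17·26, 119 = 17·7), every Z-linear combination of 442 and 119 is divisible by 17, so (442, 119) ⊆ (17). Therefore (442, 119) = (17), d = 17.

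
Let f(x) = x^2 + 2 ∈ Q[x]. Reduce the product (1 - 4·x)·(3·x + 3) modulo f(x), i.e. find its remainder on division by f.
First multiply in Q[x] without reducing: a · b = -12·x^2 - 9·x + 3. Now divide by f(x) = x^2 + 2, eliminating the leading term at each step:
  leading term -12·x^2: subtract (-12)·f(x) = -12·x^2 - 24, leaving 27 - 9·x
The degree is now < 2, so this is the remainder. Hence a · b ≡ 27 - 9·x in Q[x]/(f).

Final answer: a · b ≡ 27 - 9·x (mod f(x))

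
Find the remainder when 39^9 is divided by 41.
Use repeated squaring. Binary(9) = 1001. Walk through the bits of the exponent 9 left-to-right: at each bit after the leading one, square the running value, then multiply by 39 if the bit is 1 (always reducing mod 41):
  bit 1 = 1 (leading): start with 39.
  bit 2 = 0: square 39^2 = 1521 ≡ 4 (mod 41).
  bit 3 = 0: square 4^2 = 16 (mod 41).
  bit 4 = 1: square 16^2 = 256 ≡ 10; bit is 1, so multiply 10·39 = 390 ≡ 21 (mod 41).
Final value: 39^9 ≡ 21 (mod 41).

Final answer: 21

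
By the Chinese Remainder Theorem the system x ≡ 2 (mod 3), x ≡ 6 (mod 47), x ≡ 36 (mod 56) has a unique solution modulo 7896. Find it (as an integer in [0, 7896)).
The moduli 3, 47, 56 are pairwise coprime, so by the CRT there is a unique solution mod 3·47·56 = 7896.
Solve by successive substitution. Start with x ≡ 2 (mod 3).
  Combine with x ≡ 6 (mod 47): write x = 2 + 3·t and require 2 + 3·t ≡ 6 (mod 47), i.e. 3·t ≡ 6 − 2 ≡ 4 (mod 47). Since 3^(−1) ≡ 16 (mod 47), t ≡ 16·4 ≡ 17 (mod 47). So x ≡ 2 + 3·17 = 53 (mod 141).
  Combine with x ≡ 36 (mod 56): write x = 53 + 141·t and require 53 + 141·t ≡ 36 (mod 56), i.e. 141·t ≡ 36 − 53 ≡ 39 (mod 56). Since 141^(−1) ≡ 29 (mod 56) (141 ≡ 29 (mod 56)), t ≡ 29·39 ≡ 11 (mod 56). So x ≡ 53 + 141·11 = 1604 (mod 7896).
Unique solution in [0, 7896): x = 1604.

Final answer: x ≡ 1604 (mod 7896); the representative in [0, 7896) is 1604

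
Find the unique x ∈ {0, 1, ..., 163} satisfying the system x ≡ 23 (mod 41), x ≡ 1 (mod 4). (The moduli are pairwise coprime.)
x ≡ 105 (mod 164); the representative in [0, 164) is 105

The moduli 41, 4 are pairwise coprime, so by the CRT there is a unique solution mod 41·4 = 164.
Solve by successive substitution. Start with x ≡ 23 (mod 41).
  Combine with x ≡ 1 (mod 4): write x = 23 + 41·t and require 23 + 41·t ≡ 1 (mod 4), i.e. 41·t ≡ 1 − 23 ≡ 2 (mod 4). Since 41^(−1) ≡ 1 (mod 4) (41 ≡ 1 (mod 4)), t ≡ 1·2 ≡ 2 (mod 4). So x ≡ 23 + 41·2 = 105 (mod 164).
Unique solution in [0, 164): x = 105.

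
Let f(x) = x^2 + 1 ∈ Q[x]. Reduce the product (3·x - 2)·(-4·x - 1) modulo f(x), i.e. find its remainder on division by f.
a · b ≡ 5·x + 14 (mod f(x))

First multiply in Q[x] without reducing: a · b = -12·x^2 + 5·x + 2. Now divide by f(x) = x^2 + 1, eliminating the leading term at each step:
  leading term -12·x^2: subtract (-12)·f(x) = -12·x^2 - 12, leaving 5·x + 14
The degree is now < 2, so this is the remainder. Hence a · b ≡ 5·x + 14 in Q[x]/(f).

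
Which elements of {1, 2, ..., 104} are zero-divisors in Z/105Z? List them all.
An element a ∈ Z/105Z (with a ≠ 0) is a zero-divisor iff gcd(a, 105) > 1 (because a is a unit precisely when gcd(a, n) = 1, and in Z/nZ every nonzero, non-unit element is a zero-divisor). Scan a = 1, ..., 104 and keep those with gcd(a, 105) > 1:
  gcd(3, 105) = 3, gcd(5, 105) = 5, gcd(6, 105) = 3, gcd(7, 105) = 7, gcd(9, 105) = 3, gcd(10, 105) = 5, gcd(12, 105) = 3, gcd(14, 105) = 7, gcd(15, 105) = 15, gcd(18, 105) = 3, gcd(20, 105) = 5, gcd(21, 105) = 21, gcd(24, 105) = 3, gcd(25, 105) = 5, gcd(27, 105) = 3, gcd(28, 105) = 7, gcd(30, 105) = 15, gcd(33, 105) = 3, gcd(35, 105) = 35, gcd(36, 105) = 3, gcd(39, 105) = 3, gcd(40, 105) = 5, gcd(42, 105) = 21, gcd(45, 105) = 15, gcd(48, 105) = 3, gcd(49, 105) = 7, gcd(50, 105) = 5, gcd(51, 105) = 3, gcd(54, 105) = 3, gcd(55, 105) = 5, gcd(56, 105) = 7, gcd(57, 105) = 3, gcd(60, 105) = 15, gcd(63, 105) = 21, gcd(65, 105) = 5, gcd(66, 105) = 3, gcd(69, 105) = 3, gcd(70, 105) = 35, gcd(72, 105) = 3, gcd(75, 105) = 15, gcd(77, 105) = 7, gcd(78, 105) = 3, gcd(80, 105) = 5, gcd(81, 105) = 3, gcd(84, 105) = 21, gcd(85, 105) = 5, gcd(87, 105) = 3, gcd(90, 105) = 15, gcd(91, 105) = 7, gcd(93, 105) = 3, gcd(95, 105) = 5, gcd(96, 105) = 3, gcd(98, 105) = 7, gcd(99, 105) = 3, gcd(100, 105) = 5, gcd(102, 105) = 3.
All other a ∈ {1, ..., 104} have gcd(a, 105) = 1 and are units. So the nonzero zero-divisors are exactly the 56 values of a appearing in this scan.

Final answer: nonzero zero-divisors of Z/105Z = {3, 5, 6, 7, 9, 10, 12, 14, 15, 18, 20, 21, 24, 25, 27, 28, 30, 33, 35, 36, 39, 40, 42, 45, 48, 49, 50, 51, 54, 55, 56, 57, 60, 63, 65, 66, 69, 70, 72, 75, 77, 78, 80, 81, 84, 85, 87, 90, 91, 93, 95, 96, 98, 99, 100, 102}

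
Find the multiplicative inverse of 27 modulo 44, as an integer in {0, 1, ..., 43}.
Apply the extended Euclidean algorithm to (44, 27), tracking rows (r, s, t) with s·44 + t·27 = r. Each division r_prev = q·r_cur + r_new produces the new row as (previous row) − q·(current row):
  row A: (44, 1, 0)   [1·44 + 0·27 = 44]
  row B: (27, 0, 1)   [0·44 + 1·27 = 27]
  44 = 1·27 + 17   → row C = row A − 1·row B = (17, 1, −1)   [check: 1·44 − 1·27 = 17]
  27 = 1·17 + 10   → row D = row B − 1·row C = (10, −1, 2)   [check: −1·44 + 2·27 = 10]
  17 = 1·10 + 7   → row E = row C − 1·row D = (7, 2, −3)   [check: 2·44 − 3·27 = 7]
  10 = 1·7 + 3   → row F = row D − 1·row E = (3, −3, 5)   [check: −3·44 + 5·27 = 3]
  7 = 2·3 + 1   → row G = row E − 2·row F = (1, 8, −13)   [check: 8·44 − 13·27 = 1]
  3 = 3·1 + 0   → remainder 0, stop. gcd = 1 (last nonzero row G).
The gcd is 1, so 27 is invertible mod 44. The last nonzero row gives 8·44 − 13·27 = 1, so t = −13. So 27^(−1) ≡ −13 ≡ 31 (mod 44). Verify: 27 · 31 = 837 ≡ 1 (mod 44). ✓

Final answer: 27^(−1) ≡ 31 (mod 44)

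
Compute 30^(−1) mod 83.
30^(−1) ≡ 36 (mod 83)

Apply the extended Euclidean algorithm to (83, 30), tracking rows (r, s, t) with s·83 + t·30 = r. Each division r_prev = q·r_cur + r_new produces the new row as (previous row) − q·(current row):
  row A: (83, 1, 0)   [1·83 + 0·30 = 83]
  row B: (30, 0, 1)   [0·83 + 1·30 = 30]
  83 = 2·30 + 23   → row C = row A − 2·row B = (23, 1, −2)   [check: 1·83 − 2·30 = 23]
  30 = 1·23 + 7   → row D = row B − 1·row C = (7, −1, 3)   [check: −1·83 + 3·30 = 7]
  23 = 3·7 + 2   → row E = row C − 3·row D = (2, 4, −11)   [check: 4·83 − 11·30 = 2]
  7 = 3·2 + 1   → row F = row D − 3·row E = (1, −13, 36)   [check: −13·83 + 36·30 = 1]
  2 = 2·1 + 0   → remainder 0, stop. gcd = 1 (last nonzero row F).
The gcd is 1, so 30 is invertible mod 83. The last nonzero row gives −13·83 + 36·30 = 1, so t = 36. So 30^(−1) ≡ 36 (mod 83). Verify: 30 · 36 = 1080 ≡ 1 (mod 83). ✓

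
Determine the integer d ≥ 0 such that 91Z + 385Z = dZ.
In the PID Z, (a, b) is generated by gcd(a, b). Compute gcd(385, 91) with the extended Euclidean algorithm, tracking rows (r, s, t) with s·385 + t·91 = r:
  row A: (385, 1, 0)   [1·385 + 0·91 = 385]
  row B: (91, 0, 1)   [0·385 + 1·91 = 91]
  385 = 4·91 + 21   → row C = row A − 4·row B = (21, 1, −4)   [check: 1·385 − 4·91 = 21]
  91 = 4·21 + 7   → row D = row B − 4·row C = (7, −4, 17)   [check: −4·385 + 17·91 = 7]
  21 = 3·7 + 0   → remainder 0, stop. gcd = 7 (last nonzero row D).
So gcd(91, 385) = 7, with Bézout identity −4·385 + 17·91 = 7. Containment (⊇): the Bézout identity exhibits 7 as an element of (91, 385), giving (7) ⊆ (91, 385). Containment (⊆): since 7 | 91 and 7 | 385 (91 = 7·13, 385 = 7·55), every Z-linear combination of 91 and 385 is divisible by 7, so (91, 385) ⊆ (7). Therefore (91, 385) = (7), d = 7.

Final answer: (91, 385) = (7); d = 7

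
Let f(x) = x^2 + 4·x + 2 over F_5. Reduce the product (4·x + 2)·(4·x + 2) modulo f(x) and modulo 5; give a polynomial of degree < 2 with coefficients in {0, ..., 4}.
Multiply as integer polynomials: a · b = 16·x^2 + 16·x + 4. Reducing coefficients mod 5: a · b ≡ x^2 + x + 4. Now divide by f(x) = x^2 + 4·x + 2 in F_5[x], eliminating the leading term at each step:
  leading term x^2: subtract (1)·f(x) = x^2 + 4·x + 2, leaving 2·x + 2 (coefficients mod 5)
The degree is now < 2, so this is the remainder. Hence a · b ≡ 2·x + 2 in F_5[x]/(f).

Final answer: a · b ≡ 2·x + 2 (mod f(x))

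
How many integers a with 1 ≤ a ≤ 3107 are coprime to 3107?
2856

The number of a ∈ {1, ..., 3107} with gcd(a, 3107) = 1 is by definition Euler's totient φ(3107). φ is multiplicative, with φ(p^e) = p^e − p^(e−1). Factorise 3107 = 13 · 239. Then
  φ(3107) = (13 − 1) · (239 − 1) = 12 · 238 = 2856.
So there are 2856 such integers.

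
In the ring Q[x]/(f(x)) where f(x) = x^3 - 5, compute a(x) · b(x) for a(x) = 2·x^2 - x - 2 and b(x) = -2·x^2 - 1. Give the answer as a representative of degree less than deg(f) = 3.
First multiply in Q[x] without reducing: a · b = -4·x^4 + 2·x^3 + 2·x^2 + x + 2. Now divide by f(x) = x^3 - 5, eliminating the leading term at each step:
  leading term -4·x^4: subtract (-4·x)·f(x) = -4·x^4 + 20·x, leaving 2·x^3 + 2·x^2 - 19·x + 2
  leading term 2·x^3: subtract (2)·f(x) = 2·x^3 - 10, leaving 2·x^2 - 19·x + 12
The degree is now < 3, so this is the remainder. Hence a · b ≡ 2·x^2 - 19·x + 12 in Q[x]/(f).

Final answer: a · b ≡ 2·x^2 - 19·x + 12 (mod f(x))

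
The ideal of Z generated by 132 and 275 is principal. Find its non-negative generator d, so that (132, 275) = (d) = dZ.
In the PID Z, (a, b) is generated by gcd(a, b). Compute gcd(275, 132) with the extended Euclidean algorithm, tracking rows (r, s, t) with s·275 + t·132 = r:
  row A: (275, 1, 0)   [1·275 + 0·132 = 275]
  row B: (132, 0, 1)   [0·275 + 1·132 = 132]
  275 = 2·132 + 11   → row C = row A − 2·row B = (11, 1, −2)   [check: 1·275 − 2·132 = 11]
  132 = 12·11 + 0   → remainder 0, stop. gcd = 11 (last nonzero row C).
So gcd(132, 275) = 11, with Bézout identity 1·275 − 2·132 = 11. Containment (⊇): the Bézout identity exhibits 11 as an element of (132, 275), giving (11) ⊆ (132, 275). Containment (⊆): since 11 | 132 and 11 | 275 (132 = 11·12, 275 = 11·25), every Z-linear combination of 132 and 275 is divisible by 11, so (132, 275) ⊆ (11). Therefore (132, 275) = (11), d = 11.

Final answer: (132, 275) = (11); d = 11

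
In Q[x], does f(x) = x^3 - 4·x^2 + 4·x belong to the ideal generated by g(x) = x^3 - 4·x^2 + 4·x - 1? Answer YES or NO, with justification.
NO

In Q[x] the ideal (g) consists of all multiples of g, so f ∈ (g) iff g | f, i.e. iff the remainder of f on division by g is 0. Divide f by g (g is monic, so eliminate the leading term of the running remainder at each step):
  leading term x^3: subtract (1)·g(x) = x^3 - 4·x^2 + 4·x - 1, leaving 1
The remainder r(x) = 1 ≠ 0 (and deg r < deg g), so g ∤ f, i.e. f ∉ (g).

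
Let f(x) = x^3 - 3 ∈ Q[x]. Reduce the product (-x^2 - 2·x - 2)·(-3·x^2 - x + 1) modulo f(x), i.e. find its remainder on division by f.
a · b ≡ 7·x^2 + 9·x + 19 (mod f(x))

First multiply in Q[x] without reducing: a · b = 3·x^4 + 7·x^3 + 7·x^2 - 2. Now divide by f(x) = x^3 - 3, eliminating the leading term at each step:
  leading term 3·x^4: subtract (3·x)·f(x) = 3·x^4 - 9·x, leaving 7·x^3 + 7·x^2 + 9·x - 2
  leading term 7·x^3: subtract (7)·f(x) = 7·x^3 - 21, leaving 7·x^2 + 9·x + 19
The degree is now < 3, so this is the remainder. Hence a · b ≡ 7·x^2 + 9·x + 19 in Q[x]/(f).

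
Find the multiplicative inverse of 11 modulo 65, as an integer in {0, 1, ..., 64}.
11^(−1) ≡ 6 (mod 65)

Apply the extended Euclidean algorithm to (65, 11), tracking rows (r, s, t) with s·65 + t·11 = r. Each division r_prev = q·r_cur + r_new produces the new row as (previous row) − q·(current row):
  row A: (65, 1, 0)   [1·65 + 0·11 = 65]
  row B: (11, 0, 1)   [0·65 + 1·11 = 11]
  65 = 5·11 + 10   → row C = row A − 5·row B = (10, 1, −5)   [check: 1·65 − 5·11 = 10]
  11 = 1·10 + 1   → row D = row B − 1·row C = (1, −1, 6)   [check: −1·65 + 6·11 = 1]
  10 = 10·1 + 0   → remainder 0, stop. gcd = 1 (last nonzero row D).
The gcd is 1, so 11 is invertible mod 65. The last nonzero row gives −1·65 + 6·11 = 1, so t = 6. So 11^(−1) ≡ 6 (mod 65). Verify: 11 · 6 = 66 ≡ 1 (mod 65). ✓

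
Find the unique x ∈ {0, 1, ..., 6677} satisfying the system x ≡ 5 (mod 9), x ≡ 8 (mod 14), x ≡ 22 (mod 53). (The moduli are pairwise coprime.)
x ≡ 5216 (mod 6678); the representative in [0, 6678) is 5216

The moduli 9, 14, 53 are pairwise coprime, so by the CRT there is a unique solution mod 9·14·53 = 6678.
Solve by successive substitution. Start with x ≡ 5 (mod 9).
  Combine with x ≡ 8 (mod 14): write x = 5 + 9·t and require 5 + 9·t ≡ 8 (mod 14), i.e. 9·t ≡ 8 − 5 ≡ 3 (mod 14). Since 9^(−1) ≡ 11 (mod 14), t ≡ 11·3 ≡ 5 (mod 14). So x ≡ 5 + 9·5 = 50 (mod 126).
  Combine with x ≡ 22 (mod 53): write x = 50 + 126·t and require 50 + 126·t ≡ 22 (mod 53), i.e. 126·t ≡ 22 − 50 ≡ 25 (mod 53). Since 126^(−1) ≡ 8 (mod 53) (126 ≡ 20 (mod 53)), t ≡ 8·25 ≡ 41 (mod 53). So x ≡ 50 + 126·41 = 5216 (mod 6678).
Unique solution in [0, 6678): x = 5216.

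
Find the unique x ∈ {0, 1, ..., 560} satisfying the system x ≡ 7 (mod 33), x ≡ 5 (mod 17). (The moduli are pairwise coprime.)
The moduli 33, 17 are pairwise coprime, so by the CRT there is a unique solution mod 33·17 = 561.
Solve by successive substitution. Start with x ≡ 7 (mod 33).
  Combine with x ≡ 5 (mod 17): write x = 7 + 33·t and require 7 + 33·t ≡ 5 (mod 17), i.e. 33·t ≡ 5 − 7 ≡ 15 (mod 17). Since 33^(−1) ≡ 16 (mod 17) (33 ≡ 16 (mod 17)), t ≡ 16·15 ≡ 2 (mod 17). So x ≡ 7 + 33·2 = 73 (mod 561).
Unique solution in [0, 561): x = 73.

Final answer: x ≡ 73 (mod 561); the representative in [0, 561) is 73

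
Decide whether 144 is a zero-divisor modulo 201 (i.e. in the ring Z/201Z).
gcd(144, 201) = 3 > 1, so 144 is not a unit in Z/201Z. In Z/nZ every nonzero non-unit is a zero-divisor: explicitly, take b = 201/gcd = 67 ≠ 0 (mod 201); then 144·67 = 9648 = 48·201, i.e. 144·67 ≡ 0 (mod 201). So 144 is a zero-divisor.

Final answer: YES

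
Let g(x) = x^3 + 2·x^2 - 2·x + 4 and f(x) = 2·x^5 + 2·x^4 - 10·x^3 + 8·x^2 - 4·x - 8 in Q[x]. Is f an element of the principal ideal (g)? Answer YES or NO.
YES

In Q[x] the ideal (g) consists of all multiples of g, so f ∈ (g) iff g | f, i.e. iff the remainder of f on division by g is 0. Divide f by g (g is monic, so eliminate the leading term of the running remainder at each step):
  leading term 2·x^5: subtract (2·x^2)·g(x) = 2·x^5 + 4·x^4 - 4·x^3 + 8·x^2, leaving -2·x^4 - 6·x^3 - 4·x - 8
  leading term -2·x^4: subtract (-2·x)·g(x) = -2·x^4 - 4·x^3 + 4·x^2 - 8·x, leaving -2·x^3 - 4·x^2 + 4·x - 8
  leading term -2·x^3: subtract (-2)·g(x) = -2·x^3 - 4·x^2 + 4·x - 8, leaving 0
The remainder is 0, so f(x) = g(x) · h(x) with h(x) = 2·x^2 - 2·x - 2. Hence g | f, i.e. f ∈ (g).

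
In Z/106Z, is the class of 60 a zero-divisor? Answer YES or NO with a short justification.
gcd(60, 106) = 2 > 1, so 60 is not a unit in Z/106Z. In Z/nZ every nonzero non-unit is a zero-divisor: explicitly, take b = 106/gcd = 53 ≠ 0 (mod 106); then 60·53 = 3180 = 30·106, i.e. 60·53 ≡ 0 (mod 106). So 60 is a zero-divisor.

Final answer: YES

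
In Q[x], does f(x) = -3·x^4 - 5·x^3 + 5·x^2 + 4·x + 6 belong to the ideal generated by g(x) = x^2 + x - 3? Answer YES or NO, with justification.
YES

In Q[x] the ideal (g) consists of all multiples of g, so f ∈ (g) iff g | f, i.e. iff the remainder of f on division by g is 0. Divide f by g (g is monic, so eliminate the leading term of the running remainder at each step):
  leading term -3·x^4: subtract (-3·x^2)·g(x) = -3·x^4 - 3·x^3 + 9·x^2, leaving -2·x^3 - 4·x^2 + 4·x + 6
  leading term -2·x^3: subtract (-2·x)·g(x) = -2·x^3 - 2·x^2 + 6·x, leaving -2·x^2 - 2·x + 6
  leading term -2·x^2: subtract (-2)·g(x) = -2·x^2 - 2·x + 6, leaving 0
The remainder is 0, so f(x) = g(x) · h(x) with h(x) = -3·x^2 - 2·x - 2. Hence g | f, i.e. f ∈ (g).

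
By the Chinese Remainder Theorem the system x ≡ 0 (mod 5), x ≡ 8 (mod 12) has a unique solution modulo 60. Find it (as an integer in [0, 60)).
The moduli 5, 12 are pairwise coprime, so by the CRT there is a unique solution mod 5·12 = 60.
Solve by successive substitution. Start with x ≡ 0 (mod 5).
  Combine with x ≡ 8 (mod 12): write x = 5·t and require 5·t ≡ 8 (mod 12). Since 5^(−1) ≡ 5 (mod 12), t ≡ 5·8 ≡ 4 (mod 12). So x ≡ 5·4 = 20 (mod 60).
Unique solution in [0, 60): x = 20.

Final answer: x ≡ 20 (mod 60); the representative in [0, 60) is 20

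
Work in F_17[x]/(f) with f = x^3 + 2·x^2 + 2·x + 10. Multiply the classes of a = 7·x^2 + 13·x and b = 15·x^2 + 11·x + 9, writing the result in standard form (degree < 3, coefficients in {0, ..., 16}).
a · b ≡ 8·x^2 + 14·x + 9 (mod f(x))

Multiply as integer polynomials: a · b = 105·x^4 + 272·x^3 + 206·x^2 + 117·x. Reducing coefficients mod 17: a · b ≡ 3·x^4 + 2·x^2 + 15·x. Now divide by f(x) = x^3 + 2·x^2 + 2·x + 10 in F_17[x], eliminating the leading term at each step:
  leading term 3·x^4: subtract (3·x)·f(x) = 3·x^4 + 6·x^3 + 6·x^2 + 13·x, leaving 11·x^3 + 13·x^2 + 2·x (coefficients mod 17)
  leading term 11·x^3: subtract (11)·f(x) = 11·x^3 + 5·x^2 + 5·x + 8, leaving 8·x^2 + 14·x + 9 (coefficients mod 17)
The degree is now < 3, so this is the remainder. Hence a · b ≡ 8·x^2 + 14·x + 9 in F_17[x]/(f).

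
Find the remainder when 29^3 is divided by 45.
44

Use repeated squaring. Binary(3) = 11. Walk through the bits of the exponent 3 left-to-right: at each bit after the leading one, square the running value, then multiply by 29 if the bit is 1 (always reducing mod 45):
  bit 1 = 1 (leading): start with 29.
  bit 2 = 1: square 29^2 = 841 ≡ 31; bit is 1, so multiply 31·29 = 899 ≡ 44 (mod 45).
Final value: 29^3 ≡ 44 (mod 45).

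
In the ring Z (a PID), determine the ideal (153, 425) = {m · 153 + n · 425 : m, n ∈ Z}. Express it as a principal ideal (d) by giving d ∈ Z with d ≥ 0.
(153, 425) = (17); d = 17

In the PID Z, (a, b) is generated by gcd(a, b). Compute gcd(425, 153) with the extended Euclidean algorithm, tracking rows (r, s, t) with s·425 + t·153 = r:
  row A: (425, 1, 0)   [1·425 + 0·153 = 425]
  row B: (153, 0, 1)   [0·425 + 1·153 = 153]
  425 = 2·153 + 119   → row C = row A − 2·row B = (119, 1, −2)   [check: 1·425 − 2·153 = 119]
  153 = 1·119 + 34   → row D = row B − 1·row C = (34, −1, 3)   [check: −1·425 + 3·153 = 34]
  119 = 3·34 + 17   → row E = row C − 3·row D = (17, 4, −11)   [check: 4·425 − 11·153 = 17]
  34 = 2·17 + 0   → remainder 0, stop. gcd = 17 (last nonzero row E).
So gcd(153, 425) = 17, with Bézout identity 4·425 − 11·153 = 17. Containment (⊇): the Bézout identity exhibits 17 as an element of (153, 425), giving (17) ⊆ (153, 425). Containment (⊆): since 17 | 153 and 17 | 425 (153 = 17·9, 425 = 17·25), every Z-linear combination of 153 and 425 is divisible by 17, so (153, 425) ⊆ (17). Therefore (153, 425) = (17), d = 17.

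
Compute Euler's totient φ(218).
φ(218) = 108

φ is multiplicative, with φ(p^e) = p^e − p^(e−1). Factorise 218 = 2 · 109. Then
  φ(218) = (2 − 1) · (109 − 1) = 1 · 108 = 108.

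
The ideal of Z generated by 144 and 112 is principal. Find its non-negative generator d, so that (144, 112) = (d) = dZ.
In the PID Z, (a, b) is generated by gcd(a, b). Compute gcd(144, 112) with the extended Euclidean algorithm, tracking rows (r, s, t) with s·144 + t·112 = r:
  row A: (144, 1, 0)   [1·144 + 0·112 = 144]
  row B: (112, 0, 1)   [0·144 + 1·112 = 112]
  144 = 1·112 + 32   → row C = row A − 1·row B = (32, 1, −1)   [check: 1·144 − 1·112 = 32]
  112 = 3·32 + 16   → row D = row B − 3·row C = (16, −3, 4)   [check: −3·144 + 4·112 = 16]
  32 = 2·16 + 0   → remainder 0, stop. gcd = 16 (last nonzero row D).
So gcd(144, 112) = 16, with Bézout identity −3·144 + 4·112 = 16. Containment (⊇): the Bézout identity exhibits 16 as an element of (144, 112), giving (16) ⊆ (144, 112). Containment (⊆): since 16 | 144 and 16 | 112 (144 = 16·9, 112 = 16·7), every Z-linear combination of 144 and 112 is divisible by 16, so (144, 112) ⊆ (16). Therefore (144, 112) = (16), d = 16.

Final answer: (144, 112) = (16); d = 16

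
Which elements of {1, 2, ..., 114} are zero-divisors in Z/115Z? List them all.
nonzero zero-divisors of Z/115Z = {5, 10, 15, 20, 23, 25, 30, 35, 40, 45, 46, 50, 55, 60, 65, 69, 70, 75, 80, 85, 90, 92, 95, 100, 105, 110}

An element a ∈ Z/115Z (with a ≠ 0) is a zero-divisor iff gcd(a, 115) > 1 (because a is a unit precisely when gcd(a, n) = 1, and in Z/nZ every nonzero, non-unit element is a zero-divisor). Scan a = 1, ..., 114 and keep those with gcd(a, 115) > 1:
  gcd(5, 115) = 5, gcd(10, 115) = 5, gcd(15, 115) = 5, gcd(20, 115) = 5, gcd(23, 115) = 23, gcd(25, 115) = 5, gcd(30, 115) = 5, gcd(35, 115) = 5, gcd(40, 115) = 5, gcd(45, 115) = 5, gcd(46, 115) = 23, gcd(50, 115) = 5, gcd(55, 115) = 5, gcd(60, 115) = 5, gcd(65, 115) = 5, gcd(69, 115) = 23, gcd(70, 115) = 5, gcd(75, 115) = 5, gcd(80, 115) = 5, gcd(85, 115) = 5, gcd(90, 115) = 5, gcd(92, 115) = 23, gcd(95, 115) = 5, gcd(100, 115) = 5, gcd(105, 115) = 5, gcd(110, 115) = 5.
All other a ∈ {1, ..., 114} have gcd(a, 115) = 1 and are units. So the nonzero zero-divisors are exactly the 26 values of a appearing in this scan.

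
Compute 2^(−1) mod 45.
2^(−1) ≡ 23 (mod 45)

Apply the extended Euclidean algorithm to (45, 2), tracking rows (r, s, t) with s·45 + t·2 = r. Each division r_prev = q·r_cur + r_new produces the new row as (previous row) − q·(current row):
  row A: (45, 1, 0)   [1·45 + 0·2 = 45]
  row B: (2, 0, 1)   [0·45 + 1·2 = 2]
  45 = 22·2 + 1   → row C = row A − 22·row B = (1, 1, −22)   [check: 1·45 − 22·2 = 1]
  2 = 2·1 + 0   → remainder 0, stop. gcd = 1 (last nonzero row C).
The gcd is 1, so 2 is invertible mod 45. The last nonzero row gives 1·45 − 22·2 = 1, so t = −22. So 2^(−1) ≡ −22 ≡ 23 (mod 45). Verify: 2 · 23 = 46 ≡ 1 (mod 45). ✓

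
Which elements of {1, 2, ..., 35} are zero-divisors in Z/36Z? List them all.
nonzero zero-divisors of Z/36Z = {2, 3, 4, 6, 8, 9, 10, 12, 14, 15, 16, 18, 20, 21, 22, 24, 26, 27, 28, 30, 32, 33, 34}

An element a ∈ Z/36Z (with a ≠ 0) is a zero-divisor iff gcd(a, 36) > 1 (because a is a unit precisely when gcd(a, n) = 1, and in Z/nZ every nonzero, non-unit element is a zero-divisor). Scan a = 1, ..., 35 and keep those with gcd(a, 36) > 1:
  gcd(2, 36) = 2, gcd(3, 36) = 3, gcd(4, 36) = 4, gcd(6, 36) = 6, gcd(8, 36) = 4, gcd(9, 36) = 9, gcd(10, 36) = 2, gcd(12, 36) = 12, gcd(14, 36) = 2, gcd(15, 36) = 3, gcd(16, 36) = 4, gcd(18, 36) = 18, gcd(20, 36) = 4, gcd(21, 36) = 3, gcd(22, 36) = 2, gcd(24, 36) = 12, gcd(26, 36) = 2, gcd(27, 36) = 9, gcd(28, 36) = 4, gcd(30, 36) = 6, gcd(32, 36) = 4, gcd(33, 36) = 3, gcd(34, 36) = 2.
All other a ∈ {1, ..., 35} have gcd(a, 36) = 1 and are units. So the nonzero zero-divisors are exactly the 23 values of a appearing in this scan.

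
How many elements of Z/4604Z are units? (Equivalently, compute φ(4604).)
An element a ∈ Z/4604Z is a unit iff gcd(a, 4604) = 1, so the number of units is φ(4604). φ is multiplicative, with φ(p^e) = p^e − p^(e−1). Factorise 4604 = 2^2 · 1151. Then
  φ(4604) = (2^2 − 2^1) · (1151 − 1) = 2 · 1150 = 2300.

Final answer: Z/4604Z has φ(4604) = 2300 units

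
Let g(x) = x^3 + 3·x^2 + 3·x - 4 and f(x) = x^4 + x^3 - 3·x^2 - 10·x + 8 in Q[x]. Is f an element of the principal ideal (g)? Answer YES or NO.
YES

In Q[x] the ideal (g) consists of all multiples of g, so f ∈ (g) iff g | f, i.e. iff the remainder of f on division by g is 0. Divide f by g (g is monic, so eliminate the leading term of the running remainder at each step):
  leading term x^4: subtract (x)·g(x) = x^4 + 3·x^3 + 3·x^2 - 4·x, leaving -2·x^3 - 6·x^2 - 6·x + 8
  leading term -2·x^3: subtract (-2)·g(x) = -2·x^3 - 6·x^2 - 6·x + 8, leaving 0
The remainder is 0, so f(x) = g(x) · h(x) with h(x) = x - 2. Hence g | f, i.e. f ∈ (g).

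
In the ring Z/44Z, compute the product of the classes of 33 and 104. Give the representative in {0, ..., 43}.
Reduce the factors first: 104 ≡ 16 (mod 44), so 33 · 104 ≡ 33 · 16 (mod 44). 33 · 16 = 528. Dividing by 44: 528 = 12·44 + 0. So (33 · 104) mod 44 = 0.

Final answer: 0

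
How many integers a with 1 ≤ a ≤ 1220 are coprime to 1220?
480

The number of a ∈ {1, ..., 1220} with gcd(a, 1220) = 1 is by definition Euler's totient φ(1220). φ is multiplicative, with φ(p^e) = p^e − p^(e−1). Factorise 1220 = 2^2 · 5 · 61. Then
  φ(1220) = (2^2 − 2^1) · (5 − 1) · (61 − 1) = 2 · 4 · 60 = 480.
So there are 480 such integers.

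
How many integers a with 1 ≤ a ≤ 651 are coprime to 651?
The number of a ∈ {1, ..., 651} with gcd(a, 651) = 1 is by definition Euler's totient φ(651). φ is multiplicative, with φ(p^e) = p^e − p^(e−1). Factorise 651 = 3 · 7 · 31. Then
  φ(651) = (3 − 1) · (7 − 1) · (31 − 1) = 2 · 6 · 30 = 360.
So there are 360 such integers.

Final answer: 360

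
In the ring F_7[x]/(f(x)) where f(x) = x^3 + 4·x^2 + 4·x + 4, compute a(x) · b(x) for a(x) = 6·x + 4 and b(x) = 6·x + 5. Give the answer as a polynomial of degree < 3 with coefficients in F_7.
a · b ≡ x^2 + 5·x + 6 (mod f(x))

Multiply as integer polynomials: a · b = 36·x^2 + 54·x + 20. Reducing coefficients mod 7: a · b ≡ x^2 + 5·x + 6. This already has degree < 3, so no reduction by f is needed. Hence a · b ≡ x^2 + 5·x + 6 in F_7[x]/(f).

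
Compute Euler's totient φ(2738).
φ is multiplicative, with φ(p^e) = p^e − p^(e−1). Factorise 2738 = 2 · 37^2. Then
  φ(2738) = (2 − 1) · (37^2 − 37^1) = 1 · 1332 = 1332.

Final answer: φ(2738) = 1332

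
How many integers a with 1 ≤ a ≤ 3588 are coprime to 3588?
The number of a ∈ {1, ..., 3588} with gcd(a, 3588) = 1 is by definition Euler's totient φ(3588). φ is multiplicative, with φ(p^e) = p^e − p^(e−1). Factorise 3588 = 2^2 · 3 · 13 · 23. Then
  φ(3588) = (2^2 − 2^1) · (3 − 1) · (13 − 1) · (23 − 1) = 2 · 2 · 12 · 22 = 1056.
So there are 1056 such integers.

Final answer: 1056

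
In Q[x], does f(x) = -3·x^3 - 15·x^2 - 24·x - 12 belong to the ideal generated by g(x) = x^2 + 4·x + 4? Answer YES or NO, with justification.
YES

In Q[x] the ideal (g) consists of all multiples of g, so f ∈ (g) iff g | f, i.e. iff the remainder of f on division by g is 0. Divide f by g (g is monic, so eliminate the leading term of the running remainder at each step):
  leading term -3·x^3: subtract (-3·x)·g(x) = -3·x^3 - 12·x^2 - 12·x, leaving -3·x^2 - 12·x - 12
  leading term -3·x^2: subtract (-3)·g(x) = -3·x^2 - 12·x - 12, leaving 0
The remainder is 0, so f(x) = g(x) · h(x) with h(x) = -3·x - 3. Hence g | f, i.e. f ∈ (g).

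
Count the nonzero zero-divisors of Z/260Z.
In Z/260Z each nonzero element is either a unit (gcd with 260 is 1) or a zero-divisor (gcd > 1). The number of units is φ(260): factorise 260 = 2^2 · 5 · 13, so φ(260) = (2^2 − 2^1) · (5 − 1) · (13 − 1) = 2 · 4 · 12 = 96. The nonzero elements number 260 − 1 = 259. Hence the nonzero zero-divisors number 259 − 96 = 163.

Final answer: Z/260Z has 163 nonzero zero-divisors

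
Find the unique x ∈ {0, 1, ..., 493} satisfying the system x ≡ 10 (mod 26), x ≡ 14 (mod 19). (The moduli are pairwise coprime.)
The moduli 26, 19 are pairwise coprime, so by the CRT there is a unique solution mod 26·19 = 494.
Solve by successive substitution. Start with x ≡ 10 (mod 26).
  Combine with x ≡ 14 (mod 19): write x = 10 + 26·t and require 10 + 26·t ≡ 14 (mod 19), i.e. 26·t ≡ 14 − 10 ≡ 4 (mod 19). Since 26^(−1) ≡ 11 (mod 19) (26 ≡ 7 (mod 19)), t ≡ 11·4 ≡ 6 (mod 19). So x ≡ 10 + 26·6 = 166 (mod 494).
Unique solution in [0, 494): x = 166.

Final answer: x ≡ 166 (mod 494); the representative in [0, 494) is 166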